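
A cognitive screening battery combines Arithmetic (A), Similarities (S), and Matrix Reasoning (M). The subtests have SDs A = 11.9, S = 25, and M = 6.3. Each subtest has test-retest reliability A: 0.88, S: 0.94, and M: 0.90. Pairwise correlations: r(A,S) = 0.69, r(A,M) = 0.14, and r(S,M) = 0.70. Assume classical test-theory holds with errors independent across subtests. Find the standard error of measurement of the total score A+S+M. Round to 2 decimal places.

Var(total) = 806.3 + 652.042 = 1458.34.
True-score variance = 747.838 + 652.042 = 1399.88, so reliability = 0.9599.
Error variance = 1458.34 − 1399.88 = 58.4622; SEM = √58.4622 = 7.65.

7.65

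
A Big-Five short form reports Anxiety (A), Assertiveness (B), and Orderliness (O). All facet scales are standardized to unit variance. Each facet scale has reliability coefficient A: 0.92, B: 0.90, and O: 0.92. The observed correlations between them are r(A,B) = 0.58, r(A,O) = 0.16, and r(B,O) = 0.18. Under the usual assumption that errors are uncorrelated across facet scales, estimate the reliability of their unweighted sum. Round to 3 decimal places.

0.946

Var(A+B+O) = 3 + 2·[0.58 + 0.16 + 0.18] = 3 + 1.84 = 4.84.
Under uncorrelated errors the observed covariances equal the true-score covariances, so only the own-variance terms attenuate.
True-score variance = [0.92 + 0.90 + 0.92] + 1.84 = 2.74 + 1.84 = 4.58.
Reliability = 4.58 / 4.84 = 0.946.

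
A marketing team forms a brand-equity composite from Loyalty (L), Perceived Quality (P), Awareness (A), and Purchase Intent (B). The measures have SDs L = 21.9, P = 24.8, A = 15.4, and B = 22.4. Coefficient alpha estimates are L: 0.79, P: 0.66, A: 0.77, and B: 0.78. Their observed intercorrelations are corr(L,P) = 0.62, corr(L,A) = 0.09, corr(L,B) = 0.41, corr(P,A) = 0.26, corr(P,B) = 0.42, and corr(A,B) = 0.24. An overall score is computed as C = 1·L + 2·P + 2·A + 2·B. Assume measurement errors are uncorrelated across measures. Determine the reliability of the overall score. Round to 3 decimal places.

0.861

Var(C) = 21.9² + 2²·24.8² + 2²·15.4² + 2²·22.4² + 2·[2·21.9·24.8·0.62 + 2·21.9·15.4·0.09 + 2·21.9·22.4·0.41 + 4·24.8·15.4·0.26 + 4·24.8·22.4·0.42 + 4·15.4·22.4·0.24] = 5895.45 + 5596.13 = 11491.6.
Under uncorrelated errors the observed covariances equal the true-score covariances, so only the own-variance terms attenuate.
True-score variance = [21.9²·0.79 + 2²·24.8²·0.66 + 2²·15.4²·0.77 + 2²·22.4²·0.78] + 5596.13 = 4298.54 + 5596.13 = 9894.68.
Reliability = 9894.68 / 11491.6 = 0.861.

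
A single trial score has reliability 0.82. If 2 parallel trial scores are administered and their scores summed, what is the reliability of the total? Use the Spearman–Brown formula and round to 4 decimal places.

0.9011

ρ_k = kρ / (1 + (k−1)ρ) = 2·0.82 / (1 + 1·0.82) = 1.640 / 1.820 = 0.9011.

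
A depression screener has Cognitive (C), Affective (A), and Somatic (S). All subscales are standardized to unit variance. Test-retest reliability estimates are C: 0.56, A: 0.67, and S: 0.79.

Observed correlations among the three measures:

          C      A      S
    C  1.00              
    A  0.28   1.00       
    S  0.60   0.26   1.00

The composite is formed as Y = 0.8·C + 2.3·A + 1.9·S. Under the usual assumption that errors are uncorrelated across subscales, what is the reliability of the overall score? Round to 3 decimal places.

Var(Y) = 0.8² + 2.3² + 1.9² + 2·[1.84·0.28 + 1.52·0.60 + 4.37·0.26] = 9.54 + 5.1268 = 14.6668.
Because errors are independent across components, Cov(Tᵢ,Tⱼ) = Cov(Xᵢ,Xⱼ); the off-diagonal part of the true-score variance is the same as above.
True-score variance = [0.8²·0.56 + 2.3²·0.67 + 1.9²·0.79] + 5.1268 = 6.7546 + 5.1268 = 11.8814.
Reliability = 11.8814 / 14.6668 = 0.810.

0.810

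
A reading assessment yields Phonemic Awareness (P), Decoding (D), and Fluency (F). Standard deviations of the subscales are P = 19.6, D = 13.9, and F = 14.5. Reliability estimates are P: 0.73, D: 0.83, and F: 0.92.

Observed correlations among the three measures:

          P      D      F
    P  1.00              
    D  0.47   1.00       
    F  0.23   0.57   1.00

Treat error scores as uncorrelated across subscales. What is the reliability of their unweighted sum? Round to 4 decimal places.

0.8908

Var(P+D+F) = 19.6² + 13.9² + 14.5² + 2·[19.6·13.9·0.47 + 19.6·14.5·0.23 + 13.9·14.5·0.57] = 787.62 + 616.593 = 1404.21.
Because errors are independent across components, Cov(Tᵢ,Tⱼ) = Cov(Xᵢ,Xⱼ); the off-diagonal part of the true-score variance is the same as above.
True-score variance = [19.6²·0.73 + 13.9²·0.83 + 14.5²·0.92] + 616.593 = 634.231 + 616.593 = 1250.82.
Reliability = 1250.82 / 1404.21 = 0.8908.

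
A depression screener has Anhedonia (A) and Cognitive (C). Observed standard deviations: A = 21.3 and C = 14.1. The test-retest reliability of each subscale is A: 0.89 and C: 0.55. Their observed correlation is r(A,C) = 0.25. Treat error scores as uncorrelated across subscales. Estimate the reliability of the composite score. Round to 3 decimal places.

Var(A+C) = 21.3² + 14.1² + 2·[21.3·14.1·0.25] = 652.5 + 150.165 = 802.665.
Because errors are independent across components, Cov(Tᵢ,Tⱼ) = Cov(Xᵢ,Xⱼ); the off-diagonal part of the true-score variance is the same as above.
True-score variance = [21.3²·0.89 + 14.1²·0.55] + 150.165 = 513.13 + 150.165 = 663.295.
Reliability = 663.295 / 802.665 = 0.826.

0.826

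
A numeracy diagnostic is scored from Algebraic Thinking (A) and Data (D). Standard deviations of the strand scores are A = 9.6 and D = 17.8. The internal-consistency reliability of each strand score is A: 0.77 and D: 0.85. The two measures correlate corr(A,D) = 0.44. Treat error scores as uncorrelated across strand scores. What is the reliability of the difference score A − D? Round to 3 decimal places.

0.734

Var(A−D) = 9.6² + 17.8² − 2·9.6·17.8·0.44 = 409 − 150.374 = 258.626.
Under uncorrelated errors the observed covariances equal the true-score covariances, so only the own-variance terms attenuate.
True-score variance = [9.6²·0.77 + 17.8²·0.85] − 150.374 = 340.277 − 150.374 = 189.903.
Reliability = 189.903 / 258.626 = 0.734.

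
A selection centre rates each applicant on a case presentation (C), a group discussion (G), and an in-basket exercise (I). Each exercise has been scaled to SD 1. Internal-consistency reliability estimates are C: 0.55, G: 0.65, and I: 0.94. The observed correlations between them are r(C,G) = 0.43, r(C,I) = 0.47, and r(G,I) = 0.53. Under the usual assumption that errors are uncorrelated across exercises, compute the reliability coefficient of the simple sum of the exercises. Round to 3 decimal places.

Var(C+G+I) = 3 + 2·[0.43 + 0.47 + 0.53] = 3 + 2.86 = 5.86.
Under uncorrelated errors the observed covariances equal the true-score covariances, so only the own-variance terms attenuate.
True-score variance = [0.55 + 0.65 + 0.94] + 2.86 = 2.14 + 2.86 = 5.
Reliability = 5 / 5.86 = 0.853.

0.853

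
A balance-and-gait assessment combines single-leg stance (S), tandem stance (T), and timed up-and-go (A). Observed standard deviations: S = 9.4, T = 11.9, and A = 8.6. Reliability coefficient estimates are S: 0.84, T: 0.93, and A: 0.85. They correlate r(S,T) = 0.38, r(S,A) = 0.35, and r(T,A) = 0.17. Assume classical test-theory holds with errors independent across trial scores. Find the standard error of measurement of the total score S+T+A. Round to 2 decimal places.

Var(total) = 303.93 + 176.397 = 480.327.
True-score variance = 268.786 + 176.397 = 445.183, so reliability = 0.9268.
Error variance = 480.327 − 445.183 = 35.1443; SEM = √35.1443 = 5.93.

5.93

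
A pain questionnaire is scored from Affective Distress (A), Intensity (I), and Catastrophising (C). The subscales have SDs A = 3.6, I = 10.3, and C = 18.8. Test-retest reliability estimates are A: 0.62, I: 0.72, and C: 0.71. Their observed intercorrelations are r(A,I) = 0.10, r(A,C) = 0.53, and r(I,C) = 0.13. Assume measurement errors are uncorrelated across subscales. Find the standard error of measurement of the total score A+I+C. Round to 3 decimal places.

11.710

Var(total) = 472.49 + 129.503 = 601.993.
True-score variance = 335.362 + 129.503 = 464.866, so reliability = 0.7722.
Error variance = 601.993 − 464.866 = 137.128; SEM = √137.128 = 11.710.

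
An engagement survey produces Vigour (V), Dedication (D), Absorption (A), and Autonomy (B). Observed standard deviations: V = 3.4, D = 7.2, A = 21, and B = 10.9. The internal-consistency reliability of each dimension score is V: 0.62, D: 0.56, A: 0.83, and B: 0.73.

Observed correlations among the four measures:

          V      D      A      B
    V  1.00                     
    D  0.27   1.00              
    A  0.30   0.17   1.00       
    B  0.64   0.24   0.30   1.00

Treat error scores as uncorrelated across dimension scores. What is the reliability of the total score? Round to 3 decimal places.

Var(V+D+A+B) = 3.4² + 7.2² + 21² + 10.9² + 2·[3.4·7.2·0.27 + 3.4·21·0.30 + 3.4·10.9·0.64 + 7.2·21·0.17 + 7.2·10.9·0.24 + 21·10.9·0.30] = 623.21 + 329.914 = 953.124.
With uncorrelated errors the cross-covariances are all true-score covariance, so they carry over unchanged; only the diagonal terms shrink to ρᵢσᵢ².
True-score variance = [3.4²·0.62 + 7.2²·0.56 + 21²·0.83 + 10.9²·0.73] + 329.914 = 488.959 + 329.914 = 818.873.
Reliability = 818.873 / 953.124 = 0.859.

0.859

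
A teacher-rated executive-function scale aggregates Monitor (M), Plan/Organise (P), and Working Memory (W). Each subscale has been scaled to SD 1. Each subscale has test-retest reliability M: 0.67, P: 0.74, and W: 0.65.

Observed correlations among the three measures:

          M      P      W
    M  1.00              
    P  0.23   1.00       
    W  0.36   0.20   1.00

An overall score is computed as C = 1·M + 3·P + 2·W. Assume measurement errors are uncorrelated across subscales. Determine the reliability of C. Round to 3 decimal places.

0.788

Var(C) = 1 + 3² + 2² + 2·[3·0.23 + 2·0.36 + 6·0.20] = 14 + 5.22 = 19.22.
Under uncorrelated errors the observed covariances equal the true-score covariances, so only the own-variance terms attenuate.
True-score variance = [0.67 + 3²·0.74 + 2²·0.65] + 5.22 = 9.93 + 5.22 = 15.15.
Reliability = 15.15 / 19.22 = 0.788.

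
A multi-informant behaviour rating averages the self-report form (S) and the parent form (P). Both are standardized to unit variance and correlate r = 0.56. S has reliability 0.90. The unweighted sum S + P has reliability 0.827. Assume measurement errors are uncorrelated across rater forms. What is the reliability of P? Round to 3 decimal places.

Var(S+P) = 2 + 2·0.56 = 3.120.
True-score variance = ρ_S + ρ_P + 2·0.56, so 0.827 = (0.90 + ρ_P + 1.12) / 3.120.
ρ_P = 0.827·3.120 − 0.90 − 1.12 = 0.560.

0.560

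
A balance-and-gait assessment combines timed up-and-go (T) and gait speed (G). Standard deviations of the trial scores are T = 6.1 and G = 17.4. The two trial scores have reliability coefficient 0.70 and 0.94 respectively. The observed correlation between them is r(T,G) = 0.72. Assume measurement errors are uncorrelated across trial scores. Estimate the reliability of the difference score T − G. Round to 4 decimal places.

Var(T−G) = 6.1² + 17.4² − 2·6.1·17.4·0.72 = 339.97 − 152.842 = 187.128.
Under uncorrelated errors the observed covariances equal the true-score covariances, so only the own-variance terms attenuate.
True-score variance = [6.1²·0.70 + 17.4²·0.94] − 152.842 = 310.641 − 152.842 = 157.8.
Reliability = 157.8 / 187.128 = 0.8433.

0.8433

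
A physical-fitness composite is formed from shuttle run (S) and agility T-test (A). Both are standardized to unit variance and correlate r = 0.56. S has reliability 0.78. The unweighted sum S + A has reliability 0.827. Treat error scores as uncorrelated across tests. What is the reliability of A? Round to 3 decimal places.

0.680

Var(S+A) = 2 + 2·0.56 = 3.120.
True-score variance = ρ_S + ρ_A + 2·0.56, so 0.827 = (0.78 + ρ_A + 1.12) / 3.120.
ρ_A = 0.827·3.120 − 0.78 − 1.12 = 0.680.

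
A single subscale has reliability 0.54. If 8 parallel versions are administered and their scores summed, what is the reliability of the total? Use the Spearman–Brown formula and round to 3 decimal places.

0.904

ρ_k = kρ / (1 + (k−1)ρ) = 8·0.54 / (1 + 7·0.54) = 4.320 / 4.780 = 0.904.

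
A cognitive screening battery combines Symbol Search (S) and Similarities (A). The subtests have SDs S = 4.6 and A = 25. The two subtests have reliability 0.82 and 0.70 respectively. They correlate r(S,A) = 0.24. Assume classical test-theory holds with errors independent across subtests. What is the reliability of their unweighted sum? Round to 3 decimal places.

0.727

Var(S+A) = 4.6² + 25² + 2·[4.6·25·0.24] = 646.16 + 55.2 = 701.36.
Because errors are independent across components, Cov(Tᵢ,Tⱼ) = Cov(Xᵢ,Xⱼ); the off-diagonal part of the true-score variance is the same as above.
True-score variance = [4.6²·0.82 + 25²·0.70] + 55.2 = 454.851 + 55.2 = 510.051.
Reliability = 510.051 / 701.36 = 0.727.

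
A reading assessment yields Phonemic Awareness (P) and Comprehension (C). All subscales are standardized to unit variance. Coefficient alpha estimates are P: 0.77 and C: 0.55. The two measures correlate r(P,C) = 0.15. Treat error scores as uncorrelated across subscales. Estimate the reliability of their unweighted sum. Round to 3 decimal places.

0.704

Var(P+C) = 2 + 2·[0.15] = 2 + 0.3 = 2.3.
With uncorrelated errors the cross-covariances are all true-score covariance, so they carry over unchanged; only the diagonal terms shrink to ρᵢσᵢ².
True-score variance = [0.77 + 0.55] + 0.3 = 1.32 + 0.3 = 1.62.
Reliability = 1.62 / 2.3 = 0.704.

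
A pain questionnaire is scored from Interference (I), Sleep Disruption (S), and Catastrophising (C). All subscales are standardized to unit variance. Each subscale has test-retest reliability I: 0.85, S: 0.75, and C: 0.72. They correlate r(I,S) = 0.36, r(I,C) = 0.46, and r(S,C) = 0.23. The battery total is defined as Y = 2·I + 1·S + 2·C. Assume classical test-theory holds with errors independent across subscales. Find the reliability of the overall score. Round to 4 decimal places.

0.8690

Var(Y) = 2² + 1 + 2² + 2·[2·0.36 + 4·0.46 + 2·0.23] = 9 + 6.04 = 15.04.
Under uncorrelated errors the observed covariances equal the true-score covariances, so only the own-variance terms attenuate.
True-score variance = [2²·0.85 + 0.75 + 2²·0.72] + 6.04 = 7.03 + 6.04 = 13.07.
Reliability = 13.07 / 15.04 = 0.8690.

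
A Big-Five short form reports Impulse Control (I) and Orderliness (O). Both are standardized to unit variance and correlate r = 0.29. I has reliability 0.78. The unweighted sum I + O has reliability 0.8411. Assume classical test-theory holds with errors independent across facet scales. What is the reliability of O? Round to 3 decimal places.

0.810

Var(I+O) = 2 + 2·0.29 = 2.580.
True-score variance = ρ_I + ρ_O + 2·0.29, so 0.8411 = (0.78 + ρ_O + 0.58) / 2.580.
ρ_O = 0.8411·2.580 − 0.78 − 0.58 = 0.810.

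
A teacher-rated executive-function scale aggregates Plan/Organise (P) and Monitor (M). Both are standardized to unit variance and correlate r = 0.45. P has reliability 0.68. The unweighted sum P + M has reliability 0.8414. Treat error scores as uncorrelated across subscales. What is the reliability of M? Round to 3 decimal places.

0.860

Var(P+M) = 2 + 2·0.45 = 2.900.
True-score variance = ρ_P + ρ_M + 2·0.45, so 0.8414 = (0.68 + ρ_M + 0.90) / 2.900.
ρ_M = 0.8414·2.900 − 0.68 − 0.90 = 0.860.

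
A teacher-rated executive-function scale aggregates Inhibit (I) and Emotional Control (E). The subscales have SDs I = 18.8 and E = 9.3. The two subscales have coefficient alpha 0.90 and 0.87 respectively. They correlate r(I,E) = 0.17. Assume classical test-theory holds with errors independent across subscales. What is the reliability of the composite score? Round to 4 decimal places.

0.9067

Var(I+E) = 18.8² + 9.3² + 2·[18.8·9.3·0.17] = 439.93 + 59.4456 = 499.376.
With uncorrelated errors the cross-covariances are all true-score covariance, so they carry over unchanged; only the diagonal terms shrink to ρᵢσᵢ².
True-score variance = [18.8²·0.90 + 9.3²·0.87] + 59.4456 = 393.342 + 59.4456 = 452.788.
Reliability = 452.788 / 499.376 = 0.9067.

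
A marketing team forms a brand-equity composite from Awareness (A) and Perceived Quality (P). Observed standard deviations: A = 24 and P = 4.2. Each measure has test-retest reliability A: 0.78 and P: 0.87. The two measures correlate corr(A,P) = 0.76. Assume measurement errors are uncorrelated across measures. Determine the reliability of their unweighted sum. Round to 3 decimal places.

Var(A+P) = 24² + 4.2² + 2·[24·4.2·0.76] = 593.64 + 153.216 = 746.856.
With uncorrelated errors the cross-covariances are all true-score covariance, so they carry over unchanged; only the diagonal terms shrink to ρᵢσᵢ².
True-score variance = [24²·0.78 + 4.2²·0.87] + 153.216 = 464.627 + 153.216 = 617.843.
Reliability = 617.843 / 746.856 = 0.827.

0.827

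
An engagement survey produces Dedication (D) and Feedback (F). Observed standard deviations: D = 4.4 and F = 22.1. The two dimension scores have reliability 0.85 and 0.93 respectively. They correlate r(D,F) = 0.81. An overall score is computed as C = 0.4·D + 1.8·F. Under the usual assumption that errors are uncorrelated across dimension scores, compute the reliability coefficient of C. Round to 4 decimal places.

0.9345

Var(C) = 0.4²·4.4² + 1.8²·22.1² + 2·[0.72·4.4·22.1·0.81] = 1585.55 + 113.421 = 1698.97.
With uncorrelated errors the cross-covariances are all true-score covariance, so they carry over unchanged; only the diagonal terms shrink to ρᵢσᵢ².
True-score variance = [0.4²·4.4²·0.85 + 1.8²·22.1²·0.93] + 113.421 = 1474.31 + 113.421 = 1587.73.
Reliability = 1587.73 / 1698.97 = 0.9345.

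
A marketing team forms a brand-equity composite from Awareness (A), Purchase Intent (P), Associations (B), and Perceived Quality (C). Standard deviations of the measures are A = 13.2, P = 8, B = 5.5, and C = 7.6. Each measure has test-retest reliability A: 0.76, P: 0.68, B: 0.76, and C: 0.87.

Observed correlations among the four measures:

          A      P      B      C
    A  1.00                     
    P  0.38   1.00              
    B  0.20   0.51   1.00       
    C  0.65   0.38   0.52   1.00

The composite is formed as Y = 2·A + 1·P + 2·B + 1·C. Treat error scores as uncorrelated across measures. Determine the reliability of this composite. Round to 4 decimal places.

Var(Y) = 2²·13.2² + 8² + 2²·5.5² + 7.6² + 2·[2·13.2·8·0.38 + 4·13.2·5.5·0.20 + 2·13.2·7.6·0.65 + 2·8·5.5·0.51 + 8·7.6·0.38 + 2·5.5·7.6·0.52] = 939.72 + 760.416 = 1700.14.
Because errors are independent across components, Cov(Tᵢ,Tⱼ) = Cov(Xᵢ,Xⱼ); the off-diagonal part of the true-score variance is the same as above.
True-score variance = [2²·13.2²·0.76 + 8²·0.68 + 2²·5.5²·0.76 + 7.6²·0.87] + 760.416 = 715.421 + 760.416 = 1475.84.
Reliability = 1475.84 / 1700.14 = 0.8681.

0.8681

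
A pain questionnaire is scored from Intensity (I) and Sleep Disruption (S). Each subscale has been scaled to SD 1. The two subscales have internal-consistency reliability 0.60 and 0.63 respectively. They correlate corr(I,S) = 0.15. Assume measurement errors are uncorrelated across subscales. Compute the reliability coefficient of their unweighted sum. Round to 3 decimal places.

0.665

Var(I+S) = 2 + 2·[0.15] = 2 + 0.3 = 2.3.
Under uncorrelated errors the observed covariances equal the true-score covariances, so only the own-variance terms attenuate.
True-score variance = [0.60 + 0.63] + 0.3 = 1.23 + 0.3 = 1.53.
Reliability = 1.53 / 2.3 = 0.665.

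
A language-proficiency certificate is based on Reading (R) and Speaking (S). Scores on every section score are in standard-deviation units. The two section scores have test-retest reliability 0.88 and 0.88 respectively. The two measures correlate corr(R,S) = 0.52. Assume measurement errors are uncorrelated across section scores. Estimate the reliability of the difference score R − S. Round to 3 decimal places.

0.750

Var(R−S) = 1 + 1 − 2·0.52 = 2 − 1.04 = 0.96.
Under uncorrelated errors the observed covariances equal the true-score covariances, so only the own-variance terms attenuate.
True-score variance = [0.88 + 0.88] − 1.04 = 1.76 − 1.04 = 0.72.
Reliability = 0.72 / 0.96 = 0.750.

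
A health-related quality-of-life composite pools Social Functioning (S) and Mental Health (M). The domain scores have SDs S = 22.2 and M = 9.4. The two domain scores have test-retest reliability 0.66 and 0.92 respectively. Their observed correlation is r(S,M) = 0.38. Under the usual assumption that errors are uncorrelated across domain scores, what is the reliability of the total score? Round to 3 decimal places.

Var(S+M) = 22.2² + 9.4² + 2·[22.2·9.4·0.38] = 581.2 + 158.597 = 739.797.
With uncorrelated errors the cross-covariances are all true-score covariance, so they carry over unchanged; only the diagonal terms shrink to ρᵢσᵢ².
True-score variance = [22.2²·0.66 + 9.4²·0.92] + 158.597 = 406.566 + 158.597 = 565.162.
Reliability = 565.162 / 739.797 = 0.764.

0.764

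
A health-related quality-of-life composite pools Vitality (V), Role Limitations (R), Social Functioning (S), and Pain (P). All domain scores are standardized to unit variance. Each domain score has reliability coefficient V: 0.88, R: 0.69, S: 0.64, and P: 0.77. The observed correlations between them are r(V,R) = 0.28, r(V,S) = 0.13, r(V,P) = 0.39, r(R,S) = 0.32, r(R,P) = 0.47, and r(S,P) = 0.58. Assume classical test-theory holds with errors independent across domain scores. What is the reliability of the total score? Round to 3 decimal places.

0.878

Var(V+R+S+P) = 4 + 2·[0.28 + 0.13 + 0.39 + 0.32 + 0.47 + 0.58] = 4 + 4.34 = 8.34.
Under uncorrelated errors the observed covariances equal the true-score covariances, so only the own-variance terms attenuate.
True-score variance = [0.88 + 0.69 + 0.64 + 0.77] + 4.34 = 2.98 + 4.34 = 7.32.
Reliability = 7.32 / 8.34 = 0.878.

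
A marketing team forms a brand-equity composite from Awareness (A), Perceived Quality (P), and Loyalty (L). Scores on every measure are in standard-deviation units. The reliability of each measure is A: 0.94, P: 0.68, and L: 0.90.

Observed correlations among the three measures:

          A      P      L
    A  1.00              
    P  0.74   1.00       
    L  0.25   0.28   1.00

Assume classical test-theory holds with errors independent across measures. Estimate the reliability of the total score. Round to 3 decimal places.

0.913

Var(A+P+L) = 3 + 2·[0.74 + 0.25 + 0.28] = 3 + 2.54 = 5.54.
Under uncorrelated errors the observed covariances equal the true-score covariances, so only the own-variance terms attenuate.
True-score variance = [0.94 + 0.68 + 0.90] + 2.54 = 2.52 + 2.54 = 5.06.
Reliability = 5.06 / 5.54 = 0.913.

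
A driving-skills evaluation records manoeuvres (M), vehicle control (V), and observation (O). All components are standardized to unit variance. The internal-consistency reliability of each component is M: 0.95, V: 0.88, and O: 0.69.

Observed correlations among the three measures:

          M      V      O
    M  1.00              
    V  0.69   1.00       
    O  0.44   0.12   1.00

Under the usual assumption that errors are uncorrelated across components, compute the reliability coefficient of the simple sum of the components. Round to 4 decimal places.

0.9127

Var(M+V+O) = 3 + 2·[0.69 + 0.44 + 0.12] = 3 + 2.5 = 5.5.
Because errors are independent across components, Cov(Tᵢ,Tⱼ) = Cov(Xᵢ,Xⱼ); the off-diagonal part of the true-score variance is the same as above.
True-score variance = [0.95 + 0.88 + 0.69] + 2.5 = 2.52 + 2.5 = 5.02.
Reliability = 5.02 / 5.5 = 0.9127.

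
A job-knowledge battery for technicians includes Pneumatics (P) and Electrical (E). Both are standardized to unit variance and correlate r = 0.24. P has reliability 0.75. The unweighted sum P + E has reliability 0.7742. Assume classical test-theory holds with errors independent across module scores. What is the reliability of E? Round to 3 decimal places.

Var(P+E) = 2 + 2·0.24 = 2.480.
True-score variance = ρ_P + ρ_E + 2·0.24, so 0.7742 = (0.75 + ρ_E + 0.48) / 2.480.
ρ_E = 0.7742·2.480 − 0.75 − 0.48 = 0.690.

0.690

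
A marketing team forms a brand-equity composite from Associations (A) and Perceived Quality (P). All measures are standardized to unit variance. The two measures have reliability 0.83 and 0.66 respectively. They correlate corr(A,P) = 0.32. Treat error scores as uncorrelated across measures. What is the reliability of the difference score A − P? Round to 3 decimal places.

0.625

Var(A−P) = 1 + 1 − 2·0.32 = 2 − 0.64 = 1.36.
Because errors are independent across components, Cov(Tᵢ,Tⱼ) = Cov(Xᵢ,Xⱼ); the off-diagonal part of the true-score variance is the same as above.
True-score variance = [0.83 + 0.66] − 0.64 = 1.49 − 0.64 = 0.85.
Reliability = 0.85 / 1.36 = 0.625.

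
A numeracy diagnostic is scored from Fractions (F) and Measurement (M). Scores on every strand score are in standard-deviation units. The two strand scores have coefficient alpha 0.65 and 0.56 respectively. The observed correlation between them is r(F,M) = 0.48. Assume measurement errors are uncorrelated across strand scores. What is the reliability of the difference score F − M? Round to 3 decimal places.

Var(F−M) = 1 + 1 − 2·0.48 = 2 − 0.96 = 1.04.
Under uncorrelated errors the observed covariances equal the true-score covariances, so only the own-variance terms attenuate.
True-score variance = [0.65 + 0.56] − 0.96 = 1.21 − 0.96 = 0.25.
Reliability = 0.25 / 1.04 = 0.240.

0.240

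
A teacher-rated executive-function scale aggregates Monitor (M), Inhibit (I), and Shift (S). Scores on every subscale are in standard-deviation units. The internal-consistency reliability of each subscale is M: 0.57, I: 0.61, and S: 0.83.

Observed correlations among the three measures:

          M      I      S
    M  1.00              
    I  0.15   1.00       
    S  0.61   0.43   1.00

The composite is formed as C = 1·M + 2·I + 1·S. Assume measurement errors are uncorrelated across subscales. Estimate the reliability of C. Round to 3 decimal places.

0.774

Var(C) = 1 + 2² + 1 + 2·[2·0.15 + 0.61 + 2·0.43] = 6 + 3.54 = 9.54.
With uncorrelated errors the cross-covariances are all true-score covariance, so they carry over unchanged; only the diagonal terms shrink to ρᵢσᵢ².
True-score variance = [0.57 + 2²·0.61 + 0.83] + 3.54 = 3.84 + 3.54 = 7.38.
Reliability = 7.38 / 9.54 = 0.774.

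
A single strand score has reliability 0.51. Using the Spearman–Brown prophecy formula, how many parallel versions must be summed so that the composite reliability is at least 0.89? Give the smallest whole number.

k ≥ ρ*(1−ρ₁)/(ρ₁(1−ρ*)) = 0.89·0.49 / (0.51·0.11) = 7.774.
Smallest integer k = 8.

8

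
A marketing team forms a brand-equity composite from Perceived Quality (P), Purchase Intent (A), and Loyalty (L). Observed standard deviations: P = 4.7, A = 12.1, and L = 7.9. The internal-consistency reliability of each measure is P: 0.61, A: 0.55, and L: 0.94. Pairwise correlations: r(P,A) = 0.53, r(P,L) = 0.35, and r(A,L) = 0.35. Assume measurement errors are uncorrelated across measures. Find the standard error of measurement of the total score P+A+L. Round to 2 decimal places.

8.85

Var(total) = 230.91 + 153.186 = 384.096.
True-score variance = 152.666 + 153.186 = 305.852, so reliability = 0.7963.
Error variance = 384.096 − 305.852 = 78.2442; SEM = √78.2442 = 8.85.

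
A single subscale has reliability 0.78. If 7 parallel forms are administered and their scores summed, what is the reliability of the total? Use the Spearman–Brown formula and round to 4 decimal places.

0.9613

ρ_k = kρ / (1 + (k−1)ρ) = 7·0.78 / (1 + 6·0.78) = 5.460 / 5.680 = 0.9613.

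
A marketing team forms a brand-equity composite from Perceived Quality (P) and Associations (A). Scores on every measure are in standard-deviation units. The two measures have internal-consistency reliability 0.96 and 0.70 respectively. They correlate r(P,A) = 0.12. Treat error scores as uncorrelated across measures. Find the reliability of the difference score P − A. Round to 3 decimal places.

0.807

Var(P−A) = 1 + 1 − 2·0.12 = 2 − 0.24 = 1.76.
Under uncorrelated errors the observed covariances equal the true-score covariances, so only the own-variance terms attenuate.
True-score variance = [0.96 + 0.70] − 0.24 = 1.66 − 0.24 = 1.42.
Reliability = 1.42 / 1.76 = 0.807.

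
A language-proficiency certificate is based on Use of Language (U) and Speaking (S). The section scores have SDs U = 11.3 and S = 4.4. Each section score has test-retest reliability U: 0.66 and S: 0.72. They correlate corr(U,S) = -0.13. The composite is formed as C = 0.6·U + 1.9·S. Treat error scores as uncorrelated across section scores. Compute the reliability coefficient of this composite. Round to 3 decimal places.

0.652

Var(C) = 0.6²·11.3² + 1.9²·4.4² + 2·[1.14·11.3·4.4·(-0.13)] = 115.858 − 14.737 = 101.121.
With uncorrelated errors the cross-covariances are all true-score covariance, so they carry over unchanged; only the diagonal terms shrink to ρᵢσᵢ².
True-score variance = [0.6²·11.3²·0.66 + 1.9²·4.4²·0.72] − 14.737 = 80.6597 − 14.737 = 65.9226.
Reliability = 65.9226 / 101.121 = 0.652.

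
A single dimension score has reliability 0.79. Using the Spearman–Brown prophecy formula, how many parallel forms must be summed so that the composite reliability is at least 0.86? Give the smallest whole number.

k ≥ ρ*(1−ρ₁)/(ρ₁(1−ρ*)) = 0.86·0.21 / (0.79·0.14) = 1.633.
Smallest integer k = 2.

2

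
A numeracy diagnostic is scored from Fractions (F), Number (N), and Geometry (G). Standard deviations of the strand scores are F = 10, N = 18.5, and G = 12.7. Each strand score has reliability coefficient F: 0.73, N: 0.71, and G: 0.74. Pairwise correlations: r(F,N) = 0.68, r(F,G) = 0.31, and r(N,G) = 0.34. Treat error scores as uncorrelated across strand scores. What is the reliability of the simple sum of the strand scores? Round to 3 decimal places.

Var(F+N+G) = 10² + 18.5² + 12.7² + 2·[10·18.5·0.68 + 10·12.7·0.31 + 18.5·12.7·0.34] = 603.54 + 490.106 = 1093.65.
With uncorrelated errors the cross-covariances are all true-score covariance, so they carry over unchanged; only the diagonal terms shrink to ρᵢσᵢ².
True-score variance = [10²·0.73 + 18.5²·0.71 + 12.7²·0.74] + 490.106 = 435.352 + 490.106 = 925.458.
Reliability = 925.458 / 1093.65 = 0.846.

0.846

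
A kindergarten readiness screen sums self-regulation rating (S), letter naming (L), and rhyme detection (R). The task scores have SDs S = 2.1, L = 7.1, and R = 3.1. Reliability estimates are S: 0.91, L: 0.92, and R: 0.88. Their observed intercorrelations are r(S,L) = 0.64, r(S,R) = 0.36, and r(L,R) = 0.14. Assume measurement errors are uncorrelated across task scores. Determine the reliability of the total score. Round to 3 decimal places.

Var(S+L+R) = 2.1² + 7.1² + 3.1² + 2·[2.1·7.1·0.64 + 2.1·3.1·0.36 + 7.1·3.1·0.14] = 64.43 + 29.9348 = 94.3648.
Under uncorrelated errors the observed covariances equal the true-score covariances, so only the own-variance terms attenuate.
True-score variance = [2.1²·0.91 + 7.1²·0.92 + 3.1²·0.88] + 29.9348 = 58.8471 + 29.9348 = 88.7819.
Reliability = 88.7819 / 94.3648 = 0.941.

0.941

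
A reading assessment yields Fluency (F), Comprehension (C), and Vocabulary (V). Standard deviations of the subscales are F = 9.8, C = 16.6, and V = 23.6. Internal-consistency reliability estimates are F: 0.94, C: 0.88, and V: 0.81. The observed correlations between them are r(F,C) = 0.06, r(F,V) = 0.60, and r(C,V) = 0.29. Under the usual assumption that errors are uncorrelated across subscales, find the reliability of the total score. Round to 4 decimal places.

Var(F+C+V) = 9.8² + 16.6² + 23.6² + 2·[9.8·16.6·0.06 + 9.8·23.6·0.60 + 16.6·23.6·0.29] = 928.56 + 524.278 = 1452.84.
Because errors are independent across components, Cov(Tᵢ,Tⱼ) = Cov(Xᵢ,Xⱼ); the off-diagonal part of the true-score variance is the same as above.
True-score variance = [9.8²·0.94 + 16.6²·0.88 + 23.6²·0.81] + 524.278 = 783.908 + 524.278 = 1308.19.
Reliability = 1308.19 / 1452.84 = 0.9004.

0.9004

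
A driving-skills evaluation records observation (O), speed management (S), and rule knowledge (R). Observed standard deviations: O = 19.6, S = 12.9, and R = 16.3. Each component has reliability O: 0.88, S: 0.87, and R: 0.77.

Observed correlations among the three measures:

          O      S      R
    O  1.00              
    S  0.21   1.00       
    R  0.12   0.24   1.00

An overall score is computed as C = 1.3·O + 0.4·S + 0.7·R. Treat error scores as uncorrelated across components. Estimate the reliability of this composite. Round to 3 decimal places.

Var(C) = 1.3²·19.6² + 0.4²·12.9² + 0.7²·16.3² + 2·[0.52·19.6·12.9·0.21 + 0.91·19.6·16.3·0.12 + 0.28·12.9·16.3·0.24] = 806.044 + 153.255 = 959.299.
Because errors are independent across components, Cov(Tᵢ,Tⱼ) = Cov(Xᵢ,Xⱼ); the off-diagonal part of the true-score variance is the same as above.
True-score variance = [1.3²·19.6²·0.88 + 0.4²·12.9²·0.87 + 0.7²·16.3²·0.77] + 153.255 = 694.732 + 153.255 = 847.987.
Reliability = 847.987 / 959.299 = 0.884.

0.884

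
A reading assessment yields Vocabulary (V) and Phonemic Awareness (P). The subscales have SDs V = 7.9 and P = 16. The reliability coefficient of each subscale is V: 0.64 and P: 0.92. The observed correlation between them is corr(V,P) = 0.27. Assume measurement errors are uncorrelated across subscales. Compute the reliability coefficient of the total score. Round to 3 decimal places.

Var(V+P) = 7.9² + 16² + 2·[7.9·16·0.27] = 318.41 + 68.256 = 386.666.
With uncorrelated errors the cross-covariances are all true-score covariance, so they carry over unchanged; only the diagonal terms shrink to ρᵢσᵢ².
True-score variance = [7.9²·0.64 + 16²·0.92] + 68.256 = 275.462 + 68.256 = 343.718.
Reliability = 343.718 / 386.666 = 0.889.

0.889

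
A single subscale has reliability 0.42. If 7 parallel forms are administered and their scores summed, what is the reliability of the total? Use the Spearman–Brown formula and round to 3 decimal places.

0.835

ρ_k = kρ / (1 + (k−1)ρ) = 7·0.42 / (1 + 6·0.42) = 2.940 / 3.520 = 0.835.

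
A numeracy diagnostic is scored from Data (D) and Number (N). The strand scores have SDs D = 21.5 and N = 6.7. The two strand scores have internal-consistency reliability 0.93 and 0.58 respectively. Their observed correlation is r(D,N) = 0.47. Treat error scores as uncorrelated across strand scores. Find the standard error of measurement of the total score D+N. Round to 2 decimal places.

7.16

Var(total) = 507.14 + 135.407 = 642.547.
True-score variance = 455.929 + 135.407 = 591.336, so reliability = 0.9203.
Error variance = 642.547 − 591.336 = 51.2113; SEM = √51.2113 = 7.16.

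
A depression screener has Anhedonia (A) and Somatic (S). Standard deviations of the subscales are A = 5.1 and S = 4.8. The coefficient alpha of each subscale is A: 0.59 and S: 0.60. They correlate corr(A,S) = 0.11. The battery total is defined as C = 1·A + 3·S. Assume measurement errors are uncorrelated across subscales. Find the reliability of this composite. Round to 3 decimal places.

Var(C) = 5.1² + 3²·4.8² + 2·[3·5.1·4.8·0.11] = 233.37 + 16.1568 = 249.527.
Because errors are independent across components, Cov(Tᵢ,Tⱼ) = Cov(Xᵢ,Xⱼ); the off-diagonal part of the true-score variance is the same as above.
True-score variance = [5.1²·0.59 + 3²·4.8²·0.60] + 16.1568 = 139.762 + 16.1568 = 155.919.
Reliability = 155.919 / 249.527 = 0.625.

0.625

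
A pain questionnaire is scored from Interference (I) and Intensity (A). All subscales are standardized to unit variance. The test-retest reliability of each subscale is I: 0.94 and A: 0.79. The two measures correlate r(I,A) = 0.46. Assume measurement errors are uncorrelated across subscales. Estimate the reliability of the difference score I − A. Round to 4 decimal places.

Var(I−A) = 1 + 1 − 2·0.46 = 2 − 0.92 = 1.08.
With uncorrelated errors the cross-covariances are all true-score covariance, so they carry over unchanged; only the diagonal terms shrink to ρᵢσᵢ².
True-score variance = [0.94 + 0.79] − 0.92 = 1.73 − 0.92 = 0.81.
Reliability = 0.81 / 1.08 = 0.7500.

0.7500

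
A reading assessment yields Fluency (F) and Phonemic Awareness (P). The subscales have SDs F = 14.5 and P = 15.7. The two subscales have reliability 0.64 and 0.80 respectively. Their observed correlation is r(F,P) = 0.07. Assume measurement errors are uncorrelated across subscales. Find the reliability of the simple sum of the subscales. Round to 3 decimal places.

Var(F+P) = 14.5² + 15.7² + 2·[14.5·15.7·0.07] = 456.74 + 31.871 = 488.611.
Because errors are independent across components, Cov(Tᵢ,Tⱼ) = Cov(Xᵢ,Xⱼ); the off-diagonal part of the true-score variance is the same as above.
True-score variance = [14.5²·0.64 + 15.7²·0.80] + 31.871 = 331.752 + 31.871 = 363.623.
Reliability = 363.623 / 488.611 = 0.744.

0.744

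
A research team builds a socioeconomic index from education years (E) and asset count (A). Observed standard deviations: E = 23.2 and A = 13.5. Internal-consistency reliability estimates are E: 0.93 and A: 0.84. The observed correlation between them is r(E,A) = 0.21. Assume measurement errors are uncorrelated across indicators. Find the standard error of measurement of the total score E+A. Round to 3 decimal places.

Var(total) = 720.49 + 131.544 = 852.034.
True-score variance = 653.653 + 131.544 = 785.197, so reliability = 0.9216.
Error variance = 852.034 − 785.197 = 66.8368; SEM = √66.8368 = 8.175.

8.175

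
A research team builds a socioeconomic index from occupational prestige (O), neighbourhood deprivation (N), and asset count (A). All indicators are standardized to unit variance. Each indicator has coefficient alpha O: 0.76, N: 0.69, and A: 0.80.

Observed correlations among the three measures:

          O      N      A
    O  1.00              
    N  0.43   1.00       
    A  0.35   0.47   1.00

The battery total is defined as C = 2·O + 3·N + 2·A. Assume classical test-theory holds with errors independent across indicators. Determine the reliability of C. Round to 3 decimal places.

0.851

Var(C) = 2² + 3² + 2² + 2·[6·0.43 + 4·0.35 + 6·0.47] = 17 + 13.6 = 30.6.
Under uncorrelated errors the observed covariances equal the true-score covariances, so only the own-variance terms attenuate.
True-score variance = [2²·0.76 + 3²·0.69 + 2²·0.80] + 13.6 = 12.45 + 13.6 = 26.05.
Reliability = 26.05 / 30.6 = 0.851.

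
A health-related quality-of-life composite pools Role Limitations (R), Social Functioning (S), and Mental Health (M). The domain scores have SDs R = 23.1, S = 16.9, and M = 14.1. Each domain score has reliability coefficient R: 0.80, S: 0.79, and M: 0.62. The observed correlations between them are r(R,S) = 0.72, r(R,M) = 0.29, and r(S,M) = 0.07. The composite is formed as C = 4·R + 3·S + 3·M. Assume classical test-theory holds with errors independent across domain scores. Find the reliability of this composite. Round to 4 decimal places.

Var(C) = 4²·23.1² + 3²·16.9² + 3²·14.1² + 2·[12·23.1·16.9·0.72 + 12·23.1·14.1·0.29 + 9·16.9·14.1·0.07] = 12897.5 + 9313.13 = 22210.7.
Because errors are independent across components, Cov(Tᵢ,Tⱼ) = Cov(Xᵢ,Xⱼ); the off-diagonal part of the true-score variance is the same as above.
True-score variance = [4²·23.1²·0.80 + 3²·16.9²·0.79 + 3²·14.1²·0.62] + 9313.13 = 9970.25 + 9313.13 = 19283.4.
Reliability = 19283.4 / 22210.7 = 0.8682.

0.8682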